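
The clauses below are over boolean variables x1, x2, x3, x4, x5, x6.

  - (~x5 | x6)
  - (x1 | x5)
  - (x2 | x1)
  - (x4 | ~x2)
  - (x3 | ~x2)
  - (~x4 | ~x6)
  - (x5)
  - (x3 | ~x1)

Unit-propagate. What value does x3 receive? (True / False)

True

(x5) stands alone — x5 = True.
From (~x5 | x6) and x5 = True: x6 = True.
(~x6 | ~x4) with x6 = True leaves only ~x4, so x4 = False.
From (x4 | ~x2) and x4 = False: x2 = False.
In (x1 | x2), x2 is now false; x1 must hold, so x1 = True.
(x3 | ~x1): since x1 = True, the clause reduces to (x3). x3 = True.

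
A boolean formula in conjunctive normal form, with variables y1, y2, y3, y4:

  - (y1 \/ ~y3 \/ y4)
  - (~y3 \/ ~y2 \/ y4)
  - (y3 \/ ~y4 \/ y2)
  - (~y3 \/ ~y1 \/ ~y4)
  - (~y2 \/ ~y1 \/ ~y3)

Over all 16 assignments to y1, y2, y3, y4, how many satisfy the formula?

9

Split on y3, then y4.
  y3=T, y4=T: remaining (y1,y2) ∈ {(F,F); (F,T)} — 2.
  y3=T, y4=F: remaining (y1,y2) ∈ {(T,F)} — 1.
  y3=F, y4=T: remaining (y1,y2) ∈ {(F,T); (T,T)} — 2.
  y3=F, y4=F: remaining (y1,y2) ∈ {(F,F); (F,T); (T,F); (T,T)} — 4.
Total: 2 + 1 + 2 + 4 = 9.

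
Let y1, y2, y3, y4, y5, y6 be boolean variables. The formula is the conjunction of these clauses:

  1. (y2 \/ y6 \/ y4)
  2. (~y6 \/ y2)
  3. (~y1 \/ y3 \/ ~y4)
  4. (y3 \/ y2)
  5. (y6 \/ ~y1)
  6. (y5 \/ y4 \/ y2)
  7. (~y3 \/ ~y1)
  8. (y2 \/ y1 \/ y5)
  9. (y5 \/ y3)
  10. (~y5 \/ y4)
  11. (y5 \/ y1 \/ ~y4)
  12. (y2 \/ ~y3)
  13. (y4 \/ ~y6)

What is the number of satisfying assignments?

Satisfying assignments:
  y1=0 y2=1 y3=0 y4=1 y5=1 y6=0
  y1=0 y2=1 y3=0 y4=1 y5=1 y6=1
  y1=0 y2=1 y3=1 y4=0 y5=0 y6=0
  y1=0 y2=1 y3=1 y4=1 y5=1 y6=0
  y1=0 y2=1 y3=1 y4=1 y5=1 y6=1
That's 5 in total.

5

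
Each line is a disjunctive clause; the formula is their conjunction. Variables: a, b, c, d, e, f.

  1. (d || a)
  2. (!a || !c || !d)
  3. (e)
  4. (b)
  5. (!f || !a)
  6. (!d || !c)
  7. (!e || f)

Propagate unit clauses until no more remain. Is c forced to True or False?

False

Unit clause (e) sets e = True.
Unit clause (b) sets b = True.
In (f || !e), !e is now false; f must hold, so f = True.
(!f || !a): since f = True, the clause reduces to (!a). a = False.
(a || d) with a = False leaves only d, so d = True.
From (!c || !d) and d = True: c = False.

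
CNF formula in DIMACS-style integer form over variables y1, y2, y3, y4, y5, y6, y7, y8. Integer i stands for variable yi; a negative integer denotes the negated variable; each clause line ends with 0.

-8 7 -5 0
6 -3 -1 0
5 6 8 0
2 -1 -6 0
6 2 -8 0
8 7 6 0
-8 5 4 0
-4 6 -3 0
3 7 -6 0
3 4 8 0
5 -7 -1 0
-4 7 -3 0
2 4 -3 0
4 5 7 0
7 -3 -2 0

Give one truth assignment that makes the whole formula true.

y1=False, y2=False, y3=False, y4=True, y5=False, y6=True, y7=True, y8=False

y1 occurs only negated in the remaining clauses — set y1 = False.
Branch on y2: take y2 = False.
For the remaining variables, y3 = False, y4 = True, y5 = False, y6 = True, y7 = True, y8 = False works.
Every clause has at least one true literal under this assignment.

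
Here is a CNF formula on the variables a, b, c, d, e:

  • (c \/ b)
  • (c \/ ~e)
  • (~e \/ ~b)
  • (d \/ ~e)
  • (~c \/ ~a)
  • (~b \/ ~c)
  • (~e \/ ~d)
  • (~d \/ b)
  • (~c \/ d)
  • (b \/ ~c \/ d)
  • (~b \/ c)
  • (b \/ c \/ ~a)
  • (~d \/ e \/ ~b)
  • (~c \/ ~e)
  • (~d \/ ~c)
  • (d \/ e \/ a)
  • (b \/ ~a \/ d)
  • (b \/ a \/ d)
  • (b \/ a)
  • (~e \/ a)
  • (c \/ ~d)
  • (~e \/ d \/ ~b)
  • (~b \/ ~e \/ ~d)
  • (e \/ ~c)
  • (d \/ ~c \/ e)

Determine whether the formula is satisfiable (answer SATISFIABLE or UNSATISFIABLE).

UNSATISFIABLE

d = True:
  propagation gives e=False, b=True; an empty clause results — contradiction.
d = False:
  propagation gives e=False, c=False, b=True; an empty clause results — contradiction.
Every branch closes, so no satisfying assignment exists.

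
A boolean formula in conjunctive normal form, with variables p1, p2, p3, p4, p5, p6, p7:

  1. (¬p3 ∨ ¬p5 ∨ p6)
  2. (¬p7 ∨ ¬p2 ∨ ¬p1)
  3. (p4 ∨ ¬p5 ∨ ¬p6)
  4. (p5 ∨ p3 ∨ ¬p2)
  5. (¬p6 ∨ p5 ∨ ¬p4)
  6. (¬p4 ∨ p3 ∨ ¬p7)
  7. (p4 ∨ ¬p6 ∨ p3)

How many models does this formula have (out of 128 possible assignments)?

Case analysis on p3 and p4:
  p3=1, p4=1: 14 of the 32 assignments to (p1,p2,p5,p6,p7) work.
  p3=1, p4=0: p6 free; 7 ways for (p1,p2,p5,p7) × 2^1 = 14.
  p3=0, p4=1: p1 free; 5 ways for (p2,p5,p6,p7) × 2^1 = 10.
  p3=0, p4=0: 11 of the 32 assignments to (p1,p2,p5,p6,p7) work.
Total: 14 + 14 + 10 + 11 = 49.

49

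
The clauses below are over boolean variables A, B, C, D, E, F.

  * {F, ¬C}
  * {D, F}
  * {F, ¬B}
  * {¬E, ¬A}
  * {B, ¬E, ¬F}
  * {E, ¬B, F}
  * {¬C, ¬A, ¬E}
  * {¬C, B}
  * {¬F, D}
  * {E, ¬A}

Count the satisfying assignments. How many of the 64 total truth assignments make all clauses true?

7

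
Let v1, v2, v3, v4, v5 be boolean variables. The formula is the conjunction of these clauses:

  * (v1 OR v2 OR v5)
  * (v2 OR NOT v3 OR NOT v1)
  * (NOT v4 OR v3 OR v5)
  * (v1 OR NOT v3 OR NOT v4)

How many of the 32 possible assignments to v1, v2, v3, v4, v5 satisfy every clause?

Case analysis on v1 and v3:
  v1=1, v3=1: remaining (v2,v4,v5) ∈ {(1,0,0); (1,0,1); (1,1,0); (1,1,1)} — 4.
  v1=1, v3=0: v2 free; 3 ways for (v4,v5) × 2^1 = 6.
  v1=0, v3=1: remaining (v2,v4,v5) ∈ {(0,0,1); (1,0,0); (1,0,1)} — 3.
  v1=0, v3=0: 5 of the 8 assignments to (v2,v4,v5) work.
Total: 4 + 6 + 3 + 5 = 18.

18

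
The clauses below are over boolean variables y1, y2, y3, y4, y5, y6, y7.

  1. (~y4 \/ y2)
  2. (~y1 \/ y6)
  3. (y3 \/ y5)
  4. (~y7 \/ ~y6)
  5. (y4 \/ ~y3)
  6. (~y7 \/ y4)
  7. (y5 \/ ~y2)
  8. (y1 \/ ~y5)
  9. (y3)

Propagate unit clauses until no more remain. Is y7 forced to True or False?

Unit clause (y3) sets y3 = True.
(~y3 \/ y4) with y3 = True leaves only y4, so y4 = True.
From (~y4 \/ y2) and y4 = True: y2 = True.
In (y5 \/ ~y2), ~y2 is now false; y5 must hold, so y5 = True.
(~y5 \/ y1): since y5 = True, the clause reduces to (y1). y1 = True.
In (~y1 \/ y6), ~y1 is now false; y6 must hold, so y6 = True.
From (~y6 \/ ~y7) and y6 = True: y7 = False.

False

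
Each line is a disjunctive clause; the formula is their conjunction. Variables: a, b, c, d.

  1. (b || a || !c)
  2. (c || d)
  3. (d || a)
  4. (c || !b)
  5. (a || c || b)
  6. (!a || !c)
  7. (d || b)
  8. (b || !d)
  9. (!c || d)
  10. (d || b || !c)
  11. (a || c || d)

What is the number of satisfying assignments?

1

The models are:
  a=F b=T c=T d=T
That's 1 in total.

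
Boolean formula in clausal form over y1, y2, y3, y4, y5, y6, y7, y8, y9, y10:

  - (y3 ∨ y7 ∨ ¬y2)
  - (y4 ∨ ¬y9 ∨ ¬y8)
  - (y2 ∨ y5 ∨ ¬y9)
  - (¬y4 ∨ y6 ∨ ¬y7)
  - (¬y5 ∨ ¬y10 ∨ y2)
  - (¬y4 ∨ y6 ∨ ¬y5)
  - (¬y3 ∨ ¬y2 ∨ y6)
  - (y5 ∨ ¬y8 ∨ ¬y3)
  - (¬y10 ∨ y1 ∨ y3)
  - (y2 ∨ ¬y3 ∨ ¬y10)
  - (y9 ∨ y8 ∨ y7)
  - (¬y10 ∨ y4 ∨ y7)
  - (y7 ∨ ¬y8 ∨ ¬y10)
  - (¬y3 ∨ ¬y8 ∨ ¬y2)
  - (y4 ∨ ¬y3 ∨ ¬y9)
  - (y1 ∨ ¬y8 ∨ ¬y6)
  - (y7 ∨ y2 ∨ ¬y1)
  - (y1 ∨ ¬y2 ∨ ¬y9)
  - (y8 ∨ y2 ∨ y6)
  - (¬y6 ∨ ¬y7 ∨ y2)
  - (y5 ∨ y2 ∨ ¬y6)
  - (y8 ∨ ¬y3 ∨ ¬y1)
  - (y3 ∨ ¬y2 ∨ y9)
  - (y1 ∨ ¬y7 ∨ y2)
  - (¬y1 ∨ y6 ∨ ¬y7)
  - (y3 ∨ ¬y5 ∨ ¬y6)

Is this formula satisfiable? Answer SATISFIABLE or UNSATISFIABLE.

SATISFIABLE

y10 occurs only negated in the remaining clauses — set y10 = False.
Branch on y1: take y1 = False.
Set y2 = False and propagate.
  then y7 is forced to False.
The remaining clauses are satisfied by y3 = True, y4 = True, y5 = True, y6 = True, y8 = False, y9 = True.
Every clause has at least one true literal under this assignment.
So y1 = False, y2 = False, y3 = True, y4 = True, y5 = True, y6 = True, y7 = False, y8 = False, y9 = True, y10 = False is a satisfying assignment.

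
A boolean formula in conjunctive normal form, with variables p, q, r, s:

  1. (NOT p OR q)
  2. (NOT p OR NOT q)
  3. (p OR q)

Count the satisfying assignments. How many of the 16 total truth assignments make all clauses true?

4

The models are:
  p=0 q=1 r=0 s=0
  p=0 q=1 r=0 s=1
  p=0 q=1 r=1 s=0
  p=0 q=1 r=1 s=1
That's 4 in total.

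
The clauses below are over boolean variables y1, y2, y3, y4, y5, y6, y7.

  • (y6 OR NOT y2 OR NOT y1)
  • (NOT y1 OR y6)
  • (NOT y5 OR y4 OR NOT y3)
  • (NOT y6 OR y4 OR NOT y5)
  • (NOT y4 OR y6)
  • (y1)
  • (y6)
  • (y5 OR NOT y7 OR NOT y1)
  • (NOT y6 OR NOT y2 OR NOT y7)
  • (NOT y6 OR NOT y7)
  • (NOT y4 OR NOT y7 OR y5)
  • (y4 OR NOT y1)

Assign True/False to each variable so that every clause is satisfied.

The clause (y1) is unit: y1 must be True.
Unit propagation: (y6) forces y6 = True.
(NOT y7) is a unit clause, so y7 = False.
Unit propagation: (y4) forces y4 = True.
y2, y3, y5 are now unconstrained; take y2 = False, y3 = True, y5 = False.

y1 = T, y2 = F, y3 = T, y4 = T, y5 = F, y6 = T, y7 = F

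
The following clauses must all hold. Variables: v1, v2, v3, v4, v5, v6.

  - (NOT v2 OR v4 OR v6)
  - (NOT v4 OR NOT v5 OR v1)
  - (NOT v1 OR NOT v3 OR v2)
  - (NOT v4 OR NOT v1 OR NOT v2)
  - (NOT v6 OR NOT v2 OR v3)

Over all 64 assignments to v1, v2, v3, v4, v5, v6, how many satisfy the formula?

Case analysis on v2 and v1:
  v2=T, v1=T: remaining (v3,v4,v5,v6) ∈ {(T,F,F,T); (T,F,T,T)} — 2.
  v2=T, v1=F: 5 of the 16 assignments to (v3,v4,v5,v6) work.
  v2=F, v1=T: forces v3=F; v4, v5, v6 free → 2^3 = 8.
  v2=F, v1=F: v3, v6 free; 3 ways for (v4,v5) × 2^2 = 12.
Total: 2 + 5 + 8 + 12 = 27.

27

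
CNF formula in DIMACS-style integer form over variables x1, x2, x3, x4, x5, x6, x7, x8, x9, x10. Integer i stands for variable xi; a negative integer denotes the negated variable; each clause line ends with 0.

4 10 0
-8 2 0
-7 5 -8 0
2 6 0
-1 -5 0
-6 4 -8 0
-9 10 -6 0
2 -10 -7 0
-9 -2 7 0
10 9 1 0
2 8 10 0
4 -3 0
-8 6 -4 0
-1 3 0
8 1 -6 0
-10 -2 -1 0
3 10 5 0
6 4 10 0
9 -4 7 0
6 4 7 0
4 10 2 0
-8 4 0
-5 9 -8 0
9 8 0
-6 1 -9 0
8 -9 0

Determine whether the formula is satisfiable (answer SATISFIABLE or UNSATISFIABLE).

x8 = True:
  x9 = True:
    propagation gives x10=True, x7=True, x5=True, x1=False; an empty clause results — contradiction.
  x9 = False:
    propagation gives x7=True, x5=True; an empty clause results — contradiction.
x8 = False:
  propagation gives x9=True; an empty clause results — contradiction.
Every branch closes, so no satisfying assignment exists.

UNSATISFIABLE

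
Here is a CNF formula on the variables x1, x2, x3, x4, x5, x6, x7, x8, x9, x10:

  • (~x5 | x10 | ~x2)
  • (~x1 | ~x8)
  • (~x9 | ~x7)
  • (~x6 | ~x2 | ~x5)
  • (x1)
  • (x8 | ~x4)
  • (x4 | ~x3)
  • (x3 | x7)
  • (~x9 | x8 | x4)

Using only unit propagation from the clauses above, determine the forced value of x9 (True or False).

(x1) stands alone — x1 = True.
(~x8 | ~x1) with x1 = True leaves only ~x8, so x8 = False.
(~x4 | x8) with x8 = False leaves only ~x4, so x4 = False.
In (~x3 | x4), x4 is now false; ~x3 must hold, so x3 = False.
(x7 | x3): since x3 = False, the clause reduces to (x7). x7 = True.
(~x7 | ~x9): since x7 = True, the clause reduces to (~x9). x9 = False.

False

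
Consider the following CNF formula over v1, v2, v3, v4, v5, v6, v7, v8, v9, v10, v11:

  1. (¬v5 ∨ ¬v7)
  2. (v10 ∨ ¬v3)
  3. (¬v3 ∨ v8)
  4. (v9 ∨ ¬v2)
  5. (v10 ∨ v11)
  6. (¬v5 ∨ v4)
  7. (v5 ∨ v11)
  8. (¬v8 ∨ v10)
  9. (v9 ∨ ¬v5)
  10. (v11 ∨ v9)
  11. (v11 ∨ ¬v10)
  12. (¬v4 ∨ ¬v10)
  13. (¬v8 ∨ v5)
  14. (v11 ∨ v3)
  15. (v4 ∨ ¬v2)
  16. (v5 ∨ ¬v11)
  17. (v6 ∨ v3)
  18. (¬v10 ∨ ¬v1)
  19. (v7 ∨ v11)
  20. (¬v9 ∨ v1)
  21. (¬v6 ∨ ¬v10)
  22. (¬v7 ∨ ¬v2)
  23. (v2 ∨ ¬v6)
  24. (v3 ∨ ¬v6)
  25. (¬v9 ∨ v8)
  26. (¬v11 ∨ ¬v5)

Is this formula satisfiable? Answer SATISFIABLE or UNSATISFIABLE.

UNSATISFIABLE

v11 = True:
  propagation gives v5=True; an empty clause results — contradiction.
v11 = False:
  propagation gives v10=True; an empty clause results — contradiction.
Every branch closes, so no satisfying assignment exists.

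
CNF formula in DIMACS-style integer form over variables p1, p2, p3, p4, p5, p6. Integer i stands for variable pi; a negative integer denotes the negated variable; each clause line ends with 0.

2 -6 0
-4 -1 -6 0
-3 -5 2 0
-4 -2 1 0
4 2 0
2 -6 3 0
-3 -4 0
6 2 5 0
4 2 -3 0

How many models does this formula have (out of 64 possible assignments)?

20

Case analysis on p2 and p4:
  p2=1, p4=1: remaining (p1,p3,p5,p6) ∈ {(1,0,0,0); (1,0,1,0)} — 2.
  p2=1, p4=0: p1, p3, p5, p6 free → 2^4 = 16.
  p2=0, p4=1: remaining (p1,p3,p5,p6) ∈ {(0,0,1,0); (1,0,1,0)} — 2.
  p2=0, p4=0: a clause becomes empty — 0.
Total: 2 + 16 + 2 + 0 = 20.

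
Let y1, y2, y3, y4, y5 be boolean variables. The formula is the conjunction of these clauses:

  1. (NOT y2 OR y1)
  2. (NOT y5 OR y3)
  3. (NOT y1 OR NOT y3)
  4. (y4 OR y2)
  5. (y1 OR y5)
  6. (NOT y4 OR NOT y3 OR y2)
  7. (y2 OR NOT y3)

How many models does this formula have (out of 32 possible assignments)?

3

The models are:
  y1=T y2=F y3=F y4=T y5=F
  y1=T y2=T y3=F y4=F y5=F
  y1=T y2=T y3=F y4=T y5=F
That's 3 in total.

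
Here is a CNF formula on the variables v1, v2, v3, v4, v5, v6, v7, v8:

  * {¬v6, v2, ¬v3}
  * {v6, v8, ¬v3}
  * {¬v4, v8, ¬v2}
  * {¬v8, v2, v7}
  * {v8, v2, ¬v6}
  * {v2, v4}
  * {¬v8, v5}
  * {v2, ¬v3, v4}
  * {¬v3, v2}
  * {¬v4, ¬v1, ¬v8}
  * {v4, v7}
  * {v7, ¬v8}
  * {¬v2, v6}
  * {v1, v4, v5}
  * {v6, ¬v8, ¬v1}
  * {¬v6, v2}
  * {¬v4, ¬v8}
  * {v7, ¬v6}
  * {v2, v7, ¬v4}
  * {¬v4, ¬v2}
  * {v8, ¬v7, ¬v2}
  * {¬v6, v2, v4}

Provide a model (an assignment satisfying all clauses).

v1=T, v2=T, v3=T, v4=F, v5=T, v6=T, v7=T, v8=T

Check each clause:
  1. {¬v6, v2, ¬v3} — v2 is true.
  2. {v6, v8, ¬v3} — v8 is true.
  3. {¬v4, ¬v2, v8} — v8 is true.
  4. {v2, ¬v8, v7} — v2 is true.
  5. {¬v6, v8, v2} — v8 is true.
  6. {v2, v4} — v2 is true.
  7. {v5, ¬v8} — v5 is true.
  8. {v4, ¬v3, v2} — v2 is true.
  9. {¬v3, v2} — v2 is true.
  10. {¬v1, ¬v4, ¬v8} — ¬v4 is true.
  11. {v4, v7} — v7 is true.
  12. {¬v8, v7} — v7 is true.
  13. {v6, ¬v2} — v6 is true.
  14. {v5, v4, v1} — v1 is true.
  15. {¬v1, ¬v8, v6} — v6 is true.
  16. {¬v6, v2} — v2 is true.
  17. {¬v8, ¬v4} — ¬v4 is true.
  18. {¬v6, v7} — v7 is true.
  19. {v7, v2, ¬v4} — v2 is true.
  20. {¬v4, ¬v2} — ¬v4 is true.
  21. {v8, ¬v7, ¬v2} — v8 is true.
  22. {v4, ¬v6, v2} — v2 is true.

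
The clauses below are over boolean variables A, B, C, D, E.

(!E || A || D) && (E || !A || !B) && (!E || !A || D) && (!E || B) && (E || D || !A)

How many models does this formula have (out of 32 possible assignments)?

Case analysis on E and A:
  E=T, A=T: remaining (B,C,D) ∈ {(T,F,T); (T,T,T)} — 2.
  E=T, A=F: remaining (B,C,D) ∈ {(T,F,T); (T,T,T)} — 2.
  E=F, A=T: remaining (B,C,D) ∈ {(F,F,T); (F,T,T)} — 2.
  E=F, A=F: B, C, D free → 2^3 = 8.
Total: 2 + 2 + 2 + 8 = 14.

14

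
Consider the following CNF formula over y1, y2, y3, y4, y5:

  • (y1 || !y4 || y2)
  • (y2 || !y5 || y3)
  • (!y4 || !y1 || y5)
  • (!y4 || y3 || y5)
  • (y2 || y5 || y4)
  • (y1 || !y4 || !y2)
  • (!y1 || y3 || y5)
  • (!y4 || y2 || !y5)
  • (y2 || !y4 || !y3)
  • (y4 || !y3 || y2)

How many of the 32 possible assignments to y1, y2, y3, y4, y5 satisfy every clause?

9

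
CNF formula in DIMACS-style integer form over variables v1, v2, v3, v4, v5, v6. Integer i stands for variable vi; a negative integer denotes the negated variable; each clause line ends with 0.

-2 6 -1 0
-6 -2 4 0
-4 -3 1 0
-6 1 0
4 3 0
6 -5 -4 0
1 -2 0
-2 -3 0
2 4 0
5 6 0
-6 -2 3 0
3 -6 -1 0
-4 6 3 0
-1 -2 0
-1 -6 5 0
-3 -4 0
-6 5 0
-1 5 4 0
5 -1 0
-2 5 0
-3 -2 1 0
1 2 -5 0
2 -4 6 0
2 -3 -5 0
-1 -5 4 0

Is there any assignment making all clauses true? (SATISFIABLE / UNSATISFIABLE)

UNSATISFIABLE

v1 = True:
  propagation gives v2=False, v4=True, v3=False, v6=False; an empty clause results — contradiction.
v1 = False:
  propagation gives v6=False, v2=False, v4=True; an empty clause results — contradiction.
Every branch closes, so no satisfying assignment exists.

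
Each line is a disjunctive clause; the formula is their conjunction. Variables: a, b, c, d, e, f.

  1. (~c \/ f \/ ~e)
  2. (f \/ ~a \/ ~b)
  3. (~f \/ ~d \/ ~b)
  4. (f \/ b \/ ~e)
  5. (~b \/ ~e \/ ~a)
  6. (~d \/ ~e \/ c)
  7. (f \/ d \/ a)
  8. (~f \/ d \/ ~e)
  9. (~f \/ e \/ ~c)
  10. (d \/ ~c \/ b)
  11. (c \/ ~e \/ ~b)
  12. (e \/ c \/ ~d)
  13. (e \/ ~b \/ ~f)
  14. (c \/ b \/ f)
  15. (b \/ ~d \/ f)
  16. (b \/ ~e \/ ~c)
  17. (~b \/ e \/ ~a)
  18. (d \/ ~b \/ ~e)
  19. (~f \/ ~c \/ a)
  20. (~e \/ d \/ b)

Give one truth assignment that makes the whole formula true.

a = 0, b = 0, c = 0, d = 0, e = 0, f = 1

Try a = False.
For the remaining variables, b = False, c = False, d = False, e = False, f = True works.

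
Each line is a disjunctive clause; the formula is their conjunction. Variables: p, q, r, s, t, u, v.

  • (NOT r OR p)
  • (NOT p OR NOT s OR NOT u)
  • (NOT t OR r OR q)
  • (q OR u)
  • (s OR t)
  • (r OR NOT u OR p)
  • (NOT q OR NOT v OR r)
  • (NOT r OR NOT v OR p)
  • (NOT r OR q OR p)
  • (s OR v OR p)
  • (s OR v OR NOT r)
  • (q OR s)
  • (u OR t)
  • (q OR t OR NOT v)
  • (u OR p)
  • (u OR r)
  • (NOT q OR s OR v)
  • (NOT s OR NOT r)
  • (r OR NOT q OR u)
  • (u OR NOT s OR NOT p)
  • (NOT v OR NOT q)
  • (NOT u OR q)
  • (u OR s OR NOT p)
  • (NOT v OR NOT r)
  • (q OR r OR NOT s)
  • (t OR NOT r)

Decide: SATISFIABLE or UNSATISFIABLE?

r = True:
  propagation gives p=True, s=False, t=True, v=True; an empty clause results — contradiction.
r = False:
  propagation gives u=True, p=True, s=False, t=True; an empty clause results — contradiction.
Every branch closes, so no satisfying assignment exists.

UNSATISFIABLE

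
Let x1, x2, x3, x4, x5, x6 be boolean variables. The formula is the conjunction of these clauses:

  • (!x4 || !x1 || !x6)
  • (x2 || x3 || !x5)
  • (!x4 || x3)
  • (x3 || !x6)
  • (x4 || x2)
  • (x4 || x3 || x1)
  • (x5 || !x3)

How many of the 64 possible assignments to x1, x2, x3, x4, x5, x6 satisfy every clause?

12

Case analysis on x3 and x4:
  x3=1, x4=1: x2 free; 3 ways for (x1,x5,x6) × 2^1 = 6.
  x3=1, x4=0: remaining (x1,x2,x5,x6) ∈ {(0,1,1,0); (0,1,1,1); (1,1,1,0); (1,1,1,1)} — 4.
  x3=0, x4=1: a clause becomes empty — 0.
  x3=0, x4=0: remaining (x1,x2,x5,x6) ∈ {(1,1,0,0); (1,1,1,0)} — 2.
Total: 6 + 4 + 0 + 2 = 12.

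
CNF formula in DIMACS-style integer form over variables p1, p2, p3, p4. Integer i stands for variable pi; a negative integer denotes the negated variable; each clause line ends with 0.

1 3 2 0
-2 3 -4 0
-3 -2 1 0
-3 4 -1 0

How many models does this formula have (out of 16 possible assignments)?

Split on p3, then p1.
  p3=T, p1=T: remaining (p2,p4) ∈ {(F,T); (T,T)} — 2.
  p3=T, p1=F: remaining (p2,p4) ∈ {(F,F); (F,T)} — 2.
  p3=F, p1=T: remaining (p2,p4) ∈ {(F,F); (F,T); (T,F)} — 3.
  p3=F, p1=F: remaining (p2,p4) ∈ {(T,F)} — 1.
Total: 2 + 2 + 3 + 1 = 8.

8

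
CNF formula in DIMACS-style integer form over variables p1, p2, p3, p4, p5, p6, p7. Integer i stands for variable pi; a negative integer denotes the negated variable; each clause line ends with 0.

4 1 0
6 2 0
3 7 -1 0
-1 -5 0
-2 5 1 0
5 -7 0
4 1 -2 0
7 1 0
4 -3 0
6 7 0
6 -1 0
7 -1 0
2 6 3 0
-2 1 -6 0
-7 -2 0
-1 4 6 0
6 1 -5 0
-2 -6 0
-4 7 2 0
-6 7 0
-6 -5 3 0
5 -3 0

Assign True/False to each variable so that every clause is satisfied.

p1 = False, p2 = False, p3 = True, p4 = True, p5 = True, p6 = True, p7 = True

Set p1 = False and propagate.
  then p4 is forced to True.
  then p7 is forced to True.
  then p5 is forced to True.
  then p2 is forced to False.
  then p6 is forced to True.
  then p3 is forced to True.
Every clause has at least one true literal under this assignment.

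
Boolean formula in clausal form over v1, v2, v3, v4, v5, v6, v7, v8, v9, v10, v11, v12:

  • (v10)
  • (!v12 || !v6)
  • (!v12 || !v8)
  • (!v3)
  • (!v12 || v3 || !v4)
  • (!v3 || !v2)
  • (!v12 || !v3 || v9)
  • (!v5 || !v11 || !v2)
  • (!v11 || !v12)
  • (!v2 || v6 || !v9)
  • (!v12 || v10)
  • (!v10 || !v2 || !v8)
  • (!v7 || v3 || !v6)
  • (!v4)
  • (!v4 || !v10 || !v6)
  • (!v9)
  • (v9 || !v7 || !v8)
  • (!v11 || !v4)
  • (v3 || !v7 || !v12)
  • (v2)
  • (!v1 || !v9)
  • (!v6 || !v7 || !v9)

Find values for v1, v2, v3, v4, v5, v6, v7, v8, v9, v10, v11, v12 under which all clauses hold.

v1=False  v2=True  v3=False  v4=False  v5=False  v6=False  v7=False  v8=False  v9=False  v10=True  v11=False  v12=True

Check each clause:
  1. (v10) — v10 is true.
  2. (!v6 || !v12) — !v6 is true.
  3. (!v12 || !v8) — !v8 is true.
  4. (!v3) — !v3 is true.
  5. (!v4 || v3 || !v12) — !v4 is true.
  6. (!v2 || !v3) — !v3 is true.
  7. (v9 || !v3 || !v12) — !v3 is true.
  8. (!v2 || !v11 || !v5) — !v5 is true.
  9. (!v12 || !v11) — !v11 is true.
  10. (v6 || !v9 || !v2) — !v9 is true.
  11. (!v12 || v10) — v10 is true.
  12. (!v8 || !v10 || !v2) — !v8 is true.
  13. (v3 || !v6 || !v7) — !v7 is true.
  14. (!v4) — !v4 is true.
  15. (!v10 || !v6 || !v4) — !v6 is true.
  16. (!v9) — !v9 is true.
  17. (!v7 || v9 || !v8) — !v8 is true.
  18. (!v4 || !v11) — !v4 is true.
  19. (v3 || !v7 || !v12) — !v7 is true.
  20. (v2) — v2 is true.
  21. (!v9 || !v1) — !v1 is true.
  22. (!v9 || !v7 || !v6) — !v7 is true.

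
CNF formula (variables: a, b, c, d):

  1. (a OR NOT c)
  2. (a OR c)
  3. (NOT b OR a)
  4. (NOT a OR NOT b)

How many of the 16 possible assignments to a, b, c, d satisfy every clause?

4

Satisfying assignments:
  a=1 b=0 c=0 d=0
  a=1 b=0 c=0 d=1
  a=1 b=0 c=1 d=0
  a=1 b=0 c=1 d=1
That's 4 in total.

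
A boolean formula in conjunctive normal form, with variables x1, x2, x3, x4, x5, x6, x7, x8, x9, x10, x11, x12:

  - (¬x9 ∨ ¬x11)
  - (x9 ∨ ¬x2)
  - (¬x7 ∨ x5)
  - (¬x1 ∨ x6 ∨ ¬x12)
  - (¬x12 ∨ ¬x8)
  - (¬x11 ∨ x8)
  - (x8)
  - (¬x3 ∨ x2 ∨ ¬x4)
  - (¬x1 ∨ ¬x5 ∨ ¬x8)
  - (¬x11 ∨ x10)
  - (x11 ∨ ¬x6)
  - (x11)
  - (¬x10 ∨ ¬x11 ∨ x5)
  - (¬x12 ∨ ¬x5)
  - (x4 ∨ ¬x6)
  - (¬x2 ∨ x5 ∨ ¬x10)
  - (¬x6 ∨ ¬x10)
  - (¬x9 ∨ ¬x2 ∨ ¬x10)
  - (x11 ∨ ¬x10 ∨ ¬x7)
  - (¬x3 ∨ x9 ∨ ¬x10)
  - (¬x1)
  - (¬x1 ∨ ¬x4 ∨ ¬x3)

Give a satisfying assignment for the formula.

Unit propagation: (x8) forces x8 = True.
The clause (¬x12) is unit: x12 must be False.
The clause (x11) is unit: x11 must be True.
(¬x9) is a unit clause, so x9 = False.
The clause (¬x2) is unit: x2 must be False.
Unit propagation: (x10) forces x10 = True.
Unit propagation: (x5) forces x5 = True.
The clause (¬x1) is unit: x1 must be False.
The clause (¬x6) is unit: x6 must be False.
Unit propagation: (¬x3) forces x3 = False.
x4, x7 are now unconstrained; take x4 = True, x7 = True.

x1=False, x2=False, x3=False, x4=True, x5=True, x6=False, x7=True, x8=True, x9=False, x10=True, x11=True, x12=False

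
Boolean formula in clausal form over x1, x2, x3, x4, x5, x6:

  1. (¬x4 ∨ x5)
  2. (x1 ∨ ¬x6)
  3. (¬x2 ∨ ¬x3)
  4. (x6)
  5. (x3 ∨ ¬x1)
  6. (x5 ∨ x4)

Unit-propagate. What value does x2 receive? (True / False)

False

(x6) stands alone — x6 = True.
(x1 ∨ ¬x6): since x6 = True, the clause reduces to (x1). x1 = True.
In (¬x1 ∨ x3), ¬x1 is now false; x3 must hold, so x3 = True.
(¬x3 ∨ ¬x2): since x3 = True, the clause reduces to (¬x2). x2 = False.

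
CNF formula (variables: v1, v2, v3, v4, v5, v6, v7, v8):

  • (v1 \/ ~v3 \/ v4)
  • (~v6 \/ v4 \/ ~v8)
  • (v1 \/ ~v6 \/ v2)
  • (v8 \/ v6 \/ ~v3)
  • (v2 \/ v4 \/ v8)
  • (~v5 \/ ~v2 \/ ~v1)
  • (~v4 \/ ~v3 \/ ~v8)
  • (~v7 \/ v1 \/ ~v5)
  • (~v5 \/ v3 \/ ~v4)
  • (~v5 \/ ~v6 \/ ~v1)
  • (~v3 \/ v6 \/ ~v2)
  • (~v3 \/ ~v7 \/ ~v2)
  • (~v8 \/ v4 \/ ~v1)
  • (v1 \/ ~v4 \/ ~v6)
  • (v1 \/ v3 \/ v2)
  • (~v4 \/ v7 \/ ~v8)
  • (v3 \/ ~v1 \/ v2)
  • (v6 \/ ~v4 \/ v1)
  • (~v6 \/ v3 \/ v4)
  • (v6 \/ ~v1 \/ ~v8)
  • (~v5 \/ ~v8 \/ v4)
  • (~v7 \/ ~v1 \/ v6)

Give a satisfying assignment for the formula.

v5 occurs only negated in the remaining clauses — set v5 = False.
Try v1 = True.
Try v2 = True.
For the remaining variables, v3 = False, v4 = True, v6 = False, v7 = False, v8 = False works.
Every clause has at least one true literal under this assignment.
Check each clause:
  1. (v1 \/ v4 \/ ~v3) — v1 is true.
  2. (~v8 \/ v4 \/ ~v6) — ~v8 is true.
  3. (v2 \/ v1 \/ ~v6) — v1 is true.
  4. (~v3 \/ v8 \/ v6) — ~v3 is true.
  5. (v8 \/ v2 \/ v4) — v2 is true.
  6. (~v1 \/ ~v5 \/ ~v2) — ~v5 is true.
  7. (~v8 \/ ~v3 \/ ~v4) — ~v8 is true.
  8. (~v7 \/ v1 \/ ~v5) — ~v7 is true.
  9. (v3 \/ ~v4 \/ ~v5) — ~v5 is true.
  10. (~v5 \/ ~v1 \/ ~v6) — ~v6 is true.
  11. (~v2 \/ ~v3 \/ v6) — ~v3 is true.
  12. (~v2 \/ ~v3 \/ ~v7) — ~v7 is true.
  13. (v4 \/ ~v8 \/ ~v1) — ~v8 is true.
  14. (~v6 \/ v1 \/ ~v4) — v1 is true.
  15. (v2 \/ v3 \/ v1) — v1 is true.
  16. (~v4 \/ v7 \/ ~v8) — ~v8 is true.
  17. (v2 \/ v3 \/ ~v1) — v2 is true.
  18. (v6 \/ ~v4 \/ v1) — v1 is true.
  19. (v4 \/ ~v6 \/ v3) — ~v6 is true.
  20. (~v1 \/ v6 \/ ~v8) — ~v8 is true.
  21. (v4 \/ ~v5 \/ ~v8) — ~v8 is true.
  22. (~v7 \/ ~v1 \/ v6) — ~v7 is true.

v1=True, v2=True, v3=False, v4=True, v5=False, v6=False, v7=False, v8=False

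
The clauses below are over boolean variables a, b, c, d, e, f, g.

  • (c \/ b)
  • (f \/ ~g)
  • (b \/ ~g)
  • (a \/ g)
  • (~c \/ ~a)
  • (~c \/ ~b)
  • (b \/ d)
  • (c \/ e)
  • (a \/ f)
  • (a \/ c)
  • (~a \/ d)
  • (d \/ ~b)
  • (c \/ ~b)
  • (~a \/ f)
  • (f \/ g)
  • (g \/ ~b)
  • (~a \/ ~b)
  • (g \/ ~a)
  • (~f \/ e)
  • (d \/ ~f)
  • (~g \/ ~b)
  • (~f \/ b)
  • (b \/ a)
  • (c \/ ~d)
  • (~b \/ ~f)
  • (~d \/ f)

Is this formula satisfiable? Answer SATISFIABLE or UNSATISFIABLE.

UNSATISFIABLE

b = True:
  propagation gives c=False; an empty clause results — contradiction.
b = False:
  propagation gives c=True, g=False, a=True; an empty clause results — contradiction.
Every branch closes, so no satisfying assignment exists.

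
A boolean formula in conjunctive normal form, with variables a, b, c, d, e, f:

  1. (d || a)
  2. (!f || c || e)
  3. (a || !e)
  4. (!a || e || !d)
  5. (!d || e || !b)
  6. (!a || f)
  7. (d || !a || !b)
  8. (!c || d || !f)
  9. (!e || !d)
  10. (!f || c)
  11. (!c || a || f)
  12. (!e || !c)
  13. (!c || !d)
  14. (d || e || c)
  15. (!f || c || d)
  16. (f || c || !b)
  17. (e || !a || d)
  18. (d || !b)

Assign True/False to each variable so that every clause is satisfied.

a=False, b=False, c=False, d=True, e=False, f=False

Check each clause:
  1. (a || d) — d is true.
  2. (e || !f || c) — !f is true.
  3. (!e || a) — !e is true.
  4. (e || !a || !d) — !a is true.
  5. (e || !b || !d) — !b is true.
  6. (!a || f) — !a is true.
  7. (d || !b || !a) — d is true.
  8. (!f || d || !c) — !f is true.
  9. (!e || !d) — !e is true.
  10. (!f || c) — !f is true.
  11. (f || a || !c) — !c is true.
  12. (!c || !e) — !e is true.
  13. (!d || !c) — !c is true.
  14. (e || d || c) — d is true.
  15. (d || !f || c) — !f is true.
  16. (c || !b || f) — !b is true.
  17. (!a || d || e) — d is true.
  18. (d || !b) — d is true.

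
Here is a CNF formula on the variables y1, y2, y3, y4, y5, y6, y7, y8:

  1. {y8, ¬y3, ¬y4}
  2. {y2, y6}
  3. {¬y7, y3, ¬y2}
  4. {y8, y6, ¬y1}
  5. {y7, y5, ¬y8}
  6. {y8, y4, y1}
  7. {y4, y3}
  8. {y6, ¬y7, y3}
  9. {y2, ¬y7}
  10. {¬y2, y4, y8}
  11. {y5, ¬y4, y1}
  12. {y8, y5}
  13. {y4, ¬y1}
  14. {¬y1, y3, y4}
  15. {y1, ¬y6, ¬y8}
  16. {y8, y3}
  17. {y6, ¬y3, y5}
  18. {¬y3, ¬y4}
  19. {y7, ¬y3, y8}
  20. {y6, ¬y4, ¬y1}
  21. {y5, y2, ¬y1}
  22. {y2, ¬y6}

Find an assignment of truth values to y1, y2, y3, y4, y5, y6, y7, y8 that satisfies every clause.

y1=False, y2=True, y3=True, y4=False, y5=True, y6=False, y7=False, y8=True

y5 occurs only positively in the remaining clauses — set y5 = True.
Try y1 = False.
Branch on y2: take y2 = True.
Try y3 = True.
  then y4 is forced to False.
  then y8 is forced to True.
  then y6 is forced to False.
y7 is now unconstrained; take y7 = False.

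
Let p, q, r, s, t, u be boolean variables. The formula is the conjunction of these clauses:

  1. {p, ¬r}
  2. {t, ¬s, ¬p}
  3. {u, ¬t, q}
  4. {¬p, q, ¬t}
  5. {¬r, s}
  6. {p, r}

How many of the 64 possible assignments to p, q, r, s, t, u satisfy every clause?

10

Case analysis on p and r:
  p=T, r=T: remaining (q,s,t,u) ∈ {(T,T,T,F); (T,T,T,T)} — 2.
  p=T, r=F: u free; 4 ways for (q,s,t) × 2^1 = 8.
  p=F, r=T: a clause becomes empty — 0.
  p=F, r=F: a clause becomes empty — 0.
Total: 2 + 8 + 0 + 0 = 10.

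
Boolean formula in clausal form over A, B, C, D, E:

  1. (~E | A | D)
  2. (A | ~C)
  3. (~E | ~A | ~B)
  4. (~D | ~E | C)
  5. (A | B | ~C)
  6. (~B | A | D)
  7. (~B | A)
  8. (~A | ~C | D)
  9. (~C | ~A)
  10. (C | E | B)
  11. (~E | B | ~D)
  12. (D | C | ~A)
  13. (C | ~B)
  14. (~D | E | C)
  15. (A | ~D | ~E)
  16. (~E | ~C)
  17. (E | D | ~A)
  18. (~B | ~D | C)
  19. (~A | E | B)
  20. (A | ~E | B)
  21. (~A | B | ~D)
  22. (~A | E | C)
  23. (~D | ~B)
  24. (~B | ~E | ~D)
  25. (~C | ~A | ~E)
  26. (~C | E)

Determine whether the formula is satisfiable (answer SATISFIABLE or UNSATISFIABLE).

UNSATISFIABLE

A = True:
  propagation gives C=False, D=True, E=False; an empty clause results — contradiction.
A = False:
  propagation gives C=False, B=False, E=True; an empty clause results — contradiction.
Every branch closes, so no satisfying assignment exists.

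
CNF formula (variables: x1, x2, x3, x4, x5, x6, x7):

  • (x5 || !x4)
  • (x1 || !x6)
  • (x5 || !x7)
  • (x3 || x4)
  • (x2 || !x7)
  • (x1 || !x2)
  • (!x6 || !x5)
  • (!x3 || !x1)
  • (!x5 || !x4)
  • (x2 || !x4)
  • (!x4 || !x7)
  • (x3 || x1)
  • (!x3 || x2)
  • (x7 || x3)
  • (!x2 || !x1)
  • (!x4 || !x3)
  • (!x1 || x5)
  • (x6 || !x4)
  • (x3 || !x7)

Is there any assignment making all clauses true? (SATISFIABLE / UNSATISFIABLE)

x3 = True:
  propagation gives x1=False, x6=False, x2=False; an empty clause results — contradiction.
x3 = False:
  propagation gives x4=True, x5=True; an empty clause results — contradiction.
Every branch closes, so no satisfying assignment exists.

UNSATISFIABLE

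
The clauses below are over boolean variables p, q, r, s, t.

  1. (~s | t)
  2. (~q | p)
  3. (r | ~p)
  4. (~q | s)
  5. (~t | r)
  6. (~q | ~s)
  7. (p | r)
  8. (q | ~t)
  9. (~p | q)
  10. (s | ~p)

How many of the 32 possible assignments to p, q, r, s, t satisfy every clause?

The models are:
  p=F q=F r=T s=F t=F
Count: 1.

1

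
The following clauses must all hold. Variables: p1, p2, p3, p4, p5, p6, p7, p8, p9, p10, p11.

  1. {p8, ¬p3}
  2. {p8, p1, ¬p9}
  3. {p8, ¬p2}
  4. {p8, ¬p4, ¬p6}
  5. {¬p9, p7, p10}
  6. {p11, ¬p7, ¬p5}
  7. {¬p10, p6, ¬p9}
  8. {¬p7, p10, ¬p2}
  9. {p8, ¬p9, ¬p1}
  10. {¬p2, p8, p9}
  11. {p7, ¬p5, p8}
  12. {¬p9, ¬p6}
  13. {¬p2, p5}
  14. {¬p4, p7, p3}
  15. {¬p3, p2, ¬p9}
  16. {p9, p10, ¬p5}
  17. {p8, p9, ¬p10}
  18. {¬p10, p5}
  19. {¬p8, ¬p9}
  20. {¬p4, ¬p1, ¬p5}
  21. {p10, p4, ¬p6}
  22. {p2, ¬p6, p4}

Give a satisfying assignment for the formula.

Set p1 = True and propagate.
Try p2 = False.
The remaining clauses are satisfied by p3 = False, p4 = False, p5 = False, p6 = False, p7 = True, p8 = False, p9 = False, p10 = False, p11 = False.

p1=T, p2=F, p3=F, p4=F, p5=F, p6=F, p7=T, p8=F, p9=F, p10=F, p11=F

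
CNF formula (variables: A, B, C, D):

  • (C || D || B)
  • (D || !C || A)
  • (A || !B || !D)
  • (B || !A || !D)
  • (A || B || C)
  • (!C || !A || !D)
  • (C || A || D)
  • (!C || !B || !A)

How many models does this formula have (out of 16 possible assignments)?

The models are:
  A=F B=F C=T D=T
  A=T B=F C=T D=F
  A=T B=T C=F D=F
  A=T B=T C=F D=T
Count: 4.

4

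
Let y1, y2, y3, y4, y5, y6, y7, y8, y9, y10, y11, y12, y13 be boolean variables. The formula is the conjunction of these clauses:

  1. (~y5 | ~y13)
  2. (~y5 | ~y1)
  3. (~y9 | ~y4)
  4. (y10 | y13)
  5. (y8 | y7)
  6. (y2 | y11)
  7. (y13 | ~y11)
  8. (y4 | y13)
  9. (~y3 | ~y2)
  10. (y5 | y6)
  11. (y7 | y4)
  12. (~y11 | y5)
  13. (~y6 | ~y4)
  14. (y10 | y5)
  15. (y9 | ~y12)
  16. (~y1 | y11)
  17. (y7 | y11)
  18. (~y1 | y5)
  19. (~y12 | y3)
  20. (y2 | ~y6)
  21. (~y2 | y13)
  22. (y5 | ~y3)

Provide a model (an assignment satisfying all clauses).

y1 occurs only negated in the remaining clauses — set y1 = False.
y7 occurs only positively in the remaining clauses — set y7 = True.
Branch on y2: take y2 = True.
  then y3 is forced to False.
  then y12 is forced to False.
  then y13 is forced to True.
  then y5 is forced to False.
  then y6 is forced to True.
  then y11 is forced to False.
  then y4 is forced to False.
  then y10 is forced to True.
y8, y9 are now unconstrained; take y8 = False, y9 = False.

y1 = False, y2 = True, y3 = False, y4 = False, y5 = False, y6 = True, y7 = True, y8 = False, y9 = False, y10 = True, y11 = False, y12 = False, y13 = True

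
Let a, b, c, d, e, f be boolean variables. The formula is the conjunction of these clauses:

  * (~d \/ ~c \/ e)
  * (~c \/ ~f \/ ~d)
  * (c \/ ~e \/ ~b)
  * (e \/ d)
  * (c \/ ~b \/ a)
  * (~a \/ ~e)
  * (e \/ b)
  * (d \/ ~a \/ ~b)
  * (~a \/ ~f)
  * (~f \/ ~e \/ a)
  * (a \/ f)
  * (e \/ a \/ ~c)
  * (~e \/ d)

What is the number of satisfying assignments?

1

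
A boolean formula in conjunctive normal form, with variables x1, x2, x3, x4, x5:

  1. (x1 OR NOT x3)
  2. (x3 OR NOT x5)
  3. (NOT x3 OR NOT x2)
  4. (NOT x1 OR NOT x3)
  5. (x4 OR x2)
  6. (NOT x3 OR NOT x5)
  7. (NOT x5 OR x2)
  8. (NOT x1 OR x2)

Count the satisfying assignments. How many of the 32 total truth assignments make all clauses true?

Satisfying assignments:
  x1=F x2=F x3=F x4=T x5=F
  x1=F x2=T x3=F x4=F x5=F
  x1=F x2=T x3=F x4=T x5=F
  x1=T x2=T x3=F x4=F x5=F
  x1=T x2=T x3=F x4=T x5=F
That's 5 in total.

5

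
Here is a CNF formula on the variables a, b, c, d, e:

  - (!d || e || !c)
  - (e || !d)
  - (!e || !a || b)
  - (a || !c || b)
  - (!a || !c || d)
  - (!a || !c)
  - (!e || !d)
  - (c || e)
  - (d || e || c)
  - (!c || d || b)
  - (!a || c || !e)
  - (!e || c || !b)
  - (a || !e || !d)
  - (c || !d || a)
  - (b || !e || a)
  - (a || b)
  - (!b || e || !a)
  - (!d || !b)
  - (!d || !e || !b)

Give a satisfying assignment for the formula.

Try a = False.
  then b is forced to True.
  then d is forced to False.
Try c = True.
e is now unconstrained; take e = False.
Every clause has at least one true literal under this assignment.
Check each clause:
  1. (!d || !c || e) — !d is true.
  2. (!d || e) — !d is true.
  3. (b || !a || !e) — b is true.
  4. (b || !c || a) — b is true.
  5. (!a || !c || d) — !a is true.
  6. (!a || !c) — !a is true.
  7. (!d || !e) — !e is true.
  8. (c || e) — c is true.
  9. (e || c || d) — c is true.
  10. (d || !c || b) — b is true.
  11. (!a || !e || c) — c is true.
  12. (!e || c || !b) — c is true.
  13. (!e || !d || a) — !e is true.
  14. (a || !d || c) — c is true.
  15. (b || !e || a) — b is true.
  16. (a || b) — b is true.
  17. (e || !b || !a) — !a is true.
  18. (!b || !d) — !d is true.
  19. (!d || !e || !b) — !e is true.

a = False, b = True, c = True, d = False, e = False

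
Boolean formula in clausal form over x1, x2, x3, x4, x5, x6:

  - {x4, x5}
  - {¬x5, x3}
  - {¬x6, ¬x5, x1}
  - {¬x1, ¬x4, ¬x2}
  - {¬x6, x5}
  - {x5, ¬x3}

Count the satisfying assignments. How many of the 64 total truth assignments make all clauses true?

13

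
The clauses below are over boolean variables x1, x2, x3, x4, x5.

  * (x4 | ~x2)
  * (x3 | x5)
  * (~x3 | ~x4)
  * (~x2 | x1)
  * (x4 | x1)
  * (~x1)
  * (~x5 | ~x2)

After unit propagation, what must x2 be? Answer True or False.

False

(~x1) stands alone — x1 = False.
From (~x2 | x1) and x1 = False: x2 = False.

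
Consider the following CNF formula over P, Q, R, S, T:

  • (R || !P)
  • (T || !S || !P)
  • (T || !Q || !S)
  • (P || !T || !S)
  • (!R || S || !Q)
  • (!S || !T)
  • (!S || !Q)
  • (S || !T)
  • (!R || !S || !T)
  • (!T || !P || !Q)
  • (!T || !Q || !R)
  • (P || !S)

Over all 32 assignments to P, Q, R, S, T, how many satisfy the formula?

4

The models are:
  P=F Q=F R=F S=F T=F
  P=F Q=F R=T S=F T=F
  P=F Q=T R=F S=F T=F
  P=T Q=F R=T S=F T=F
That's 4 in total.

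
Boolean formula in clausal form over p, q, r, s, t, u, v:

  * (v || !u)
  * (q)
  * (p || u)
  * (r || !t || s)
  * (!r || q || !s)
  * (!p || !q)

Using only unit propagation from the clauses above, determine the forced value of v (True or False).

Unit clause (q) sets q = True.
In (!q || !p), !q is now false; !p must hold, so p = False.
(u || p) with p = False leaves only u, so u = True.
In (v || !u), !u is now false; v must hold, so v = True.

True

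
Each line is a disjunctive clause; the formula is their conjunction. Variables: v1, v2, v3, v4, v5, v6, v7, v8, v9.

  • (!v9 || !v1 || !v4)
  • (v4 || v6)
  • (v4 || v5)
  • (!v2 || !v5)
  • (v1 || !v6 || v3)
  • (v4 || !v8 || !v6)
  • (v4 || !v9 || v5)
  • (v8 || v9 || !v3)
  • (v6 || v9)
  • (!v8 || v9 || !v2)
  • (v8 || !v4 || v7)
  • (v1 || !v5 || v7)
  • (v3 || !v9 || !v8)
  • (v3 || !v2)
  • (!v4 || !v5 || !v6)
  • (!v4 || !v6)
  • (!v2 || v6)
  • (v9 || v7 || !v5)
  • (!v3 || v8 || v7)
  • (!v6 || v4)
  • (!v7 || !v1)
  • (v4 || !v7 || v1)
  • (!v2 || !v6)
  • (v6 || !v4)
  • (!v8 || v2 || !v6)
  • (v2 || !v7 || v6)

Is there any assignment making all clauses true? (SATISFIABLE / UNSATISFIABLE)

UNSATISFIABLE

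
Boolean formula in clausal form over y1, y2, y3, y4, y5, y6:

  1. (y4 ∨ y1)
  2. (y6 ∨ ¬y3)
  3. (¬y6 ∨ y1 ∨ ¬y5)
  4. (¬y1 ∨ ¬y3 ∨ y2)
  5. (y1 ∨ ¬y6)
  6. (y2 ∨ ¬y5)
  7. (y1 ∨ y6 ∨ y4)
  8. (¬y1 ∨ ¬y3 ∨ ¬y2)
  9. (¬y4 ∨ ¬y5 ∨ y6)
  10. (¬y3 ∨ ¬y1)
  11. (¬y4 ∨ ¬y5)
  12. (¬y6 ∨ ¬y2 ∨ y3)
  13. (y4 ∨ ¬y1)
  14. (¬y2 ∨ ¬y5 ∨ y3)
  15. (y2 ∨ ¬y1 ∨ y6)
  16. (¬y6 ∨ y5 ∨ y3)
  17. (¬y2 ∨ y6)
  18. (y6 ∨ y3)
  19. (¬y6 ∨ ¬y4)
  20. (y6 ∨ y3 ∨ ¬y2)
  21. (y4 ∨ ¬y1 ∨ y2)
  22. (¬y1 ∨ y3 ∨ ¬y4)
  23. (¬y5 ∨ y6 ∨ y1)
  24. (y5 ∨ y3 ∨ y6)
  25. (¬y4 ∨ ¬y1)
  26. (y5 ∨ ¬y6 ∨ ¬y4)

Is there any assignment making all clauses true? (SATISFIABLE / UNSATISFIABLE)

UNSATISFIABLE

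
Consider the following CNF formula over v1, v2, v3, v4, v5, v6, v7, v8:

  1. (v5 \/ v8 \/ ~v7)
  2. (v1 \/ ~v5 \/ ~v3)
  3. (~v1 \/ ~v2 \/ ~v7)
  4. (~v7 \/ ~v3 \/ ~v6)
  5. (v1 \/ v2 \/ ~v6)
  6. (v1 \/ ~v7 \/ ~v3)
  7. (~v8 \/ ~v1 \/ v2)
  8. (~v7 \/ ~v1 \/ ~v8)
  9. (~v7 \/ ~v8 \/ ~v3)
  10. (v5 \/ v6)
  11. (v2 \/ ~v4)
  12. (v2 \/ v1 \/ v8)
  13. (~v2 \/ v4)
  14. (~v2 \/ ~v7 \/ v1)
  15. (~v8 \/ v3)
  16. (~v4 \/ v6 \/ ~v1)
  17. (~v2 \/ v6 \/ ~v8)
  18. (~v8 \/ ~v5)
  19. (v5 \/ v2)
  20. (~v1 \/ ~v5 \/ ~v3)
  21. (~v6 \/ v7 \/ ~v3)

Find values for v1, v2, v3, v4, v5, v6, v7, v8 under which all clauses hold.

v1 = 0  v2 = 1  v3 = 0  v4 = 1  v5 = 0  v6 = 1  v7 = 0  v8 = 0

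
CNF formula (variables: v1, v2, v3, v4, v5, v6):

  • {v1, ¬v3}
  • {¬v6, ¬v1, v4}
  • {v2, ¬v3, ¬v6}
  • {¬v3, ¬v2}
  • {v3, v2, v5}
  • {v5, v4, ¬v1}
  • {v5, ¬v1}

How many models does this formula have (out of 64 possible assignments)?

20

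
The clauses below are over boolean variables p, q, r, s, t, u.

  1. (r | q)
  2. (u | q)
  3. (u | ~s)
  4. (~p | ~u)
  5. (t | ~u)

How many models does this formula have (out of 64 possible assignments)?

Case analysis on u and q:
  u=1, q=1: remaining (p,r,s,t) ∈ {(0,0,0,1); (0,0,1,1); (0,1,0,1); (0,1,1,1)} — 4.
  u=1, q=0: remaining (p,r,s,t) ∈ {(0,1,0,1); (0,1,1,1)} — 2.
  u=0, q=1: forces s=0; p, r, t free → 2^3 = 8.
  u=0, q=0: a clause becomes empty — 0.
Total: 4 + 2 + 8 + 0 = 14.

14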